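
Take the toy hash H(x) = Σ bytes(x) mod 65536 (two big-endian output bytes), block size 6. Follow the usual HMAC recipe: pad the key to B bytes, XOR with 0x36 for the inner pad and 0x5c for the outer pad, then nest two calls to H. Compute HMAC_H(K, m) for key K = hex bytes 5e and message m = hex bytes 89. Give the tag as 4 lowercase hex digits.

02ce

Key hex bytes 5e is 1 byte ≤ B = 6; zero-pad to 6 bytes: K' = 5e 00 00 00 00 00.
K' ⊕ ipad = 68 36 36 36 36 36.  K' ⊕ opad = 02 5c 5c 5c 5c 5c.
Inner input = (K'⊕ipad) ∥ m = 68 36 36 36 36 36 ∥ 89.
Inner hash: sum = 104+54+54+54+54+54+137 = 511 → 01 ff.
Outer input = (K'⊕opad) ∥ inner = 02 5c 5c 5c 5c 5c ∥ 01 ff.
Outer hash (tag): sum = 2+92+92+92+92+92+1+255 = 718 → 02 ce.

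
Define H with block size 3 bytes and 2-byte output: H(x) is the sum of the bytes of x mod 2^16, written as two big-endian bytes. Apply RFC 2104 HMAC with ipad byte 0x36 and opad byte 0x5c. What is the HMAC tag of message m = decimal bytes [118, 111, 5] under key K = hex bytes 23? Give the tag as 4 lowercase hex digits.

01a3

Key hex bytes 23 is 1 byte ≤ B = 3; zero-pad to 3 bytes: K' = 23 00 00.
K' ⊕ ipad = 15 36 36.  K' ⊕ opad = 7f 5c 5c.
Inner input = (K'⊕ipad) ∥ m = 15 36 36 ∥ 76 6f 05.
Inner hash: sum = 21+54+54+118+111+5 = 363 → 01 6b.
Outer input = (K'⊕opad) ∥ inner = 7f 5c 5c ∥ 01 6b.
Outer hash (tag): sum = 127+92+92+1+107 = 419 → 01 a3.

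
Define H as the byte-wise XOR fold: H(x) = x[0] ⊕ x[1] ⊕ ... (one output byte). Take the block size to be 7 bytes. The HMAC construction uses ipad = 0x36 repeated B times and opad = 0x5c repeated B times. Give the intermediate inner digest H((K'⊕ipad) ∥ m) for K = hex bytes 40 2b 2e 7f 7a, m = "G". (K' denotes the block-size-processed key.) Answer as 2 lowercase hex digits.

Key hex bytes 40 2b 2e 7f 7a is 5 bytes ≤ B = 7; zero-pad to 7 bytes: K' = 40 2b 2e 7f 7a 00 00.
K' ⊕ ipad = 76 1d 18 49 4c 36 36.
Inner input = 76 1d 18 49 4c 36 36 ∥ 47.
Inner hash: XOR 76⊕1d⊕18⊕49⊕4c⊕36⊕36⊕47 = 31.

31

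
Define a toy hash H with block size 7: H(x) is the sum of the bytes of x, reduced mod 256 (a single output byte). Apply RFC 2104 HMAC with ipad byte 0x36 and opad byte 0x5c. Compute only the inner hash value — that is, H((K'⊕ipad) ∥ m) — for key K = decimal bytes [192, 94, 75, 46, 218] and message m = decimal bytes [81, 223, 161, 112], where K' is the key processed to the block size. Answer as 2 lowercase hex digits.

Key decimal bytes [192, 94, 75, 46, 218] = c0 5e 4b 2e da is 5 bytes ≤ B = 7; zero-pad to 7 bytes: K' = c0 5e 4b 2e da 00 00.
K' ⊕ ipad = f6 68 7d 18 ec 36 36.
Inner input = f6 68 7d 18 ec 36 36 ∥ 51 df a1 70.
Inner hash: sum = 246+104+125+24+236+54+54+81+223+161+112 = 1420; mod 256 = 140 → 8c.

8c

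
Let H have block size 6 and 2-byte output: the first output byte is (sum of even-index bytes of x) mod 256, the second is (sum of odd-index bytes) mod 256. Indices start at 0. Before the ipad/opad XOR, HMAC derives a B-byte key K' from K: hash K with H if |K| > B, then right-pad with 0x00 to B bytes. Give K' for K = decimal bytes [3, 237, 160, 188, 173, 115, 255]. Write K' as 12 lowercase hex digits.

|K| = 7 > B = 6, so first hash the key.
H(K): even-index sum = 591 mod 256 = 79; odd-index sum = 540 mod 256 = 28 → 4f 1c.
Zero-pad H(K) = 4f 1c to 6 bytes: K' = 4f 1c 00 00 00 00.

4f1c00000000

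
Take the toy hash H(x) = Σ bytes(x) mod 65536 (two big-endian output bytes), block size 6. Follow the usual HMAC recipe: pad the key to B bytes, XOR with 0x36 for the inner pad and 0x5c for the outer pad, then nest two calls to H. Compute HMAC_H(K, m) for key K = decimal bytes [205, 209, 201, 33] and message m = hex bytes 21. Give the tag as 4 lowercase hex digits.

0370

Key decimal bytes [205, 209, 201, 33] = cd d1 c9 21 is 4 bytes ≤ B = 6; zero-pad to 6 bytes: K' = cd d1 c9 21 00 00.
K' ⊕ ipad = fb e7 ff 17 36 36.  K' ⊕ opad = 91 8d 95 7d 5c 5c.
Inner input = (K'⊕ipad) ∥ m = fb e7 ff 17 36 36 ∥ 21.
Inner hash: sum = 251+231+255+23+54+54+33 = 901 → 03 85.
Outer input = (K'⊕opad) ∥ inner = 91 8d 95 7d 5c 5c ∥ 03 85.
Outer hash (tag): sum = 145+141+149+125+92+92+3+133 = 880 → 03 70.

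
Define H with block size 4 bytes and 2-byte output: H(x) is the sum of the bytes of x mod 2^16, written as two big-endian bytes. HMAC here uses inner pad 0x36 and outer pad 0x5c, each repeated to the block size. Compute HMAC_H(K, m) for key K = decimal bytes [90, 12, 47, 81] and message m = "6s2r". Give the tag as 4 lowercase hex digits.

014b

Key decimal bytes [90, 12, 47, 81] = 5a 0c 2f 51 is exactly B = 4 bytes: K' = 5a 0c 2f 51.
K' ⊕ ipad = 6c 3a 19 67.  K' ⊕ opad = 06 50 73 0d.
Inner input = (K'⊕ipad) ∥ m = 6c 3a 19 67 ∥ 36 73 32 72.
Inner hash: sum = 108+58+25+103+54+115+50+114 = 627 → 02 73.
Outer input = (K'⊕opad) ∥ inner = 06 50 73 0d ∥ 02 73.
Outer hash (tag): sum = 6+80+115+13+2+115 = 331 → 01 4b.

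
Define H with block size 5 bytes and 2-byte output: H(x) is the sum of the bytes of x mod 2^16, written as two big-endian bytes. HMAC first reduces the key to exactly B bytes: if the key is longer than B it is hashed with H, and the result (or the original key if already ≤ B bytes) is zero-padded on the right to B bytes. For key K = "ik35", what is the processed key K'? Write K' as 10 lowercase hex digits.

Key "ik35" = 69 6b 33 35 is 4 bytes ≤ B = 5; zero-pad to 5 bytes: K' = 69 6b 33 35 00.

696b333500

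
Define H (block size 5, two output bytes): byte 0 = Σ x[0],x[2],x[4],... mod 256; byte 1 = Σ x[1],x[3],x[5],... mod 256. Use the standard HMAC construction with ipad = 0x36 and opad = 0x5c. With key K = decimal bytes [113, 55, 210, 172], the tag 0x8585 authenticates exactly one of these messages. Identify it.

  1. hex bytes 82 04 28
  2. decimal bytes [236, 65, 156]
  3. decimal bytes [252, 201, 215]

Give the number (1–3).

3

Key decimal bytes [113, 55, 210, 172] = 71 37 d2 ac is 4 bytes ≤ B = 5; zero-pad to 5 bytes: K' = 71 37 d2 ac 00.
K' ⊕ ipad = 47 01 e4 9a 36; K' ⊕ opad = 2d 6b 8e f0 5c.
m1: inner = H(47 01 e4 9a 36 82 04 28) = 65 45; tag = H(2d 6b 8e f0 5c 65 45) = 5cc0
m2: inner = H(47 01 e4 9a 36 ec 41 9c) = a2 23; tag = H(2d 6b 8e f0 5c a2 23) = 3afd
m3: inner = H(47 01 e4 9a 36 fc c9 d7) = 2a 6e; tag = H(2d 6b 8e f0 5c 2a 6e) = 8585 ← matches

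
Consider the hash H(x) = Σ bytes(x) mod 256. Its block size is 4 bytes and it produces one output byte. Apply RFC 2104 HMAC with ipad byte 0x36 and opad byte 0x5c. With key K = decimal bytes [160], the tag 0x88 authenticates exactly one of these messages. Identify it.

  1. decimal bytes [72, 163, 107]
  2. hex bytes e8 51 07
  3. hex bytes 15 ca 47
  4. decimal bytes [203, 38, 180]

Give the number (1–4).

Key decimal bytes [160] = a0 is 1 byte ≤ B = 4; zero-pad to 4 bytes: K' = a0 00 00 00.
K' ⊕ ipad = 96 36 36 36; K' ⊕ opad = fc 5c 5c 5c.
m1: inner = H(96 36 36 36 48 a3 6b) = 8e; tag = H(fc 5c 5c 5c 8e) = 9e
m2: inner = H(96 36 36 36 e8 51 07) = 78; tag = H(fc 5c 5c 5c 78) = 88 ← matches
m3: inner = H(96 36 36 36 15 ca 47) = 5e; tag = H(fc 5c 5c 5c 5e) = 6e
m4: inner = H(96 36 36 36 cb 26 b4) = dd; tag = H(fc 5c 5c 5c dd) = ed

2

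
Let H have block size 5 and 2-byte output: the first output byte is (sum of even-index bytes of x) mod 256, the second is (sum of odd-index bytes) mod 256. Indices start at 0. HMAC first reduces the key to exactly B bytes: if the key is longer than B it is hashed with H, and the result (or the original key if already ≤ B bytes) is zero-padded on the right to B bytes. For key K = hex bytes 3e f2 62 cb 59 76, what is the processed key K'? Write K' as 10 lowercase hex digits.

f933000000

|K| = 6 > B = 5, so first hash the key.
H(K): even-index sum = 249 mod 256 = 249; odd-index sum = 563 mod 256 = 51 → f9 33.
Zero-pad H(K) = f9 33 to 5 bytes: K' = f9 33 00 00 00.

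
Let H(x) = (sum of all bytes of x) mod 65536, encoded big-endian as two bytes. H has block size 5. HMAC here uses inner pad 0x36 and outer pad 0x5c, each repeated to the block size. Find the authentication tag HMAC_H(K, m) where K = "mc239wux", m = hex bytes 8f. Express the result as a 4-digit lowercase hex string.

024b

Key "mc239wux" = 6d 63 32 33 39 77 75 78 is 8 bytes > B = 5, so hash it first: H(key) = 02 d2, then zero-pad to 5 bytes: K' = 02 d2 00 00 00.
K' ⊕ ipad = 34 e4 36 36 36.  K' ⊕ opad = 5e 8e 5c 5c 5c.
Inner input = (K'⊕ipad) ∥ m = 34 e4 36 36 36 ∥ 8f.
Inner hash: sum = 52+228+54+54+54+143 = 585 → 02 49.
Outer input = (K'⊕opad) ∥ inner = 5e 8e 5c 5c 5c ∥ 02 49.
Outer hash (tag): sum = 94+142+92+92+92+2+73 = 587 → 02 4b.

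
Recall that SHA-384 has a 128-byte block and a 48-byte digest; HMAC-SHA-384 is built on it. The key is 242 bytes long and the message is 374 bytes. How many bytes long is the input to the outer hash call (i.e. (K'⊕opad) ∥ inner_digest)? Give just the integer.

Key is 242 > 128 bytes, so it is hashed to 48 bytes then zero-padded to 128: |K'| = 128.
Outer input = (K'⊕opad) ∥ H(inner) → 128 + 48 = 176 bytes.

176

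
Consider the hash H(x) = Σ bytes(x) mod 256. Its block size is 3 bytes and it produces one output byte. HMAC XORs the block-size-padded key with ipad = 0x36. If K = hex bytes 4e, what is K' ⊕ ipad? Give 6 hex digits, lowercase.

783636

Key hex bytes 4e is 1 byte ≤ B = 3; zero-pad to 3 bytes: K' = 4e 00 00.
XOR each byte with 0x36: 4e⊕36=78, 00⊕36=36, 00⊕36=36.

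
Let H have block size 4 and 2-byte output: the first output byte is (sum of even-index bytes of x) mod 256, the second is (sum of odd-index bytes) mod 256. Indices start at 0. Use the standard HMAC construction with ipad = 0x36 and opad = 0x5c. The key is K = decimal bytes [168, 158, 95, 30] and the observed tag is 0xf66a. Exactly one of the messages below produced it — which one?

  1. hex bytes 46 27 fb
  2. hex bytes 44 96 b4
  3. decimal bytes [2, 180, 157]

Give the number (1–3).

2

Key decimal bytes [168, 158, 95, 30] = a8 9e 5f 1e is exactly B = 4 bytes: K' = a8 9e 5f 1e.
K' ⊕ ipad = 9e a8 69 28; K' ⊕ opad = f4 c2 03 42.
m1: inner = H(9e a8 69 28 46 27 fb) = 48 f7; tag = H(f4 c2 03 42 48 f7) = 3ffb
m2: inner = H(9e a8 69 28 44 96 b4) = ff 66; tag = H(f4 c2 03 42 ff 66) = f66a ← matches
m3: inner = H(9e a8 69 28 02 b4 9d) = a6 84; tag = H(f4 c2 03 42 a6 84) = 9d88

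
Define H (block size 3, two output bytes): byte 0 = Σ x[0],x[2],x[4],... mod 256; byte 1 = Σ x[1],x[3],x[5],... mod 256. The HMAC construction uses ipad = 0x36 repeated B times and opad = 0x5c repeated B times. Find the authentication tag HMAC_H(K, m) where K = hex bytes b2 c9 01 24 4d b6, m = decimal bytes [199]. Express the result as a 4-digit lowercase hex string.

146b

Key hex bytes b2 c9 01 24 4d b6 is 6 bytes > B = 3, so hash it first: H(key) = 00 a3, then zero-pad to 3 bytes: K' = 00 a3 00.
K' ⊕ ipad = 36 95 36.  K' ⊕ opad = 5c ff 5c.
Inner input = (K'⊕ipad) ∥ m = 36 95 36 ∥ c7.
Inner hash: even-index sum = 108 mod 256 = 108; odd-index sum = 348 mod 256 = 92 → 6c 5c.
Outer input = (K'⊕opad) ∥ inner = 5c ff 5c ∥ 6c 5c.
Outer hash (tag): even-index sum = 276 mod 256 = 20; odd-index sum = 363 mod 256 = 107 → 14 6b.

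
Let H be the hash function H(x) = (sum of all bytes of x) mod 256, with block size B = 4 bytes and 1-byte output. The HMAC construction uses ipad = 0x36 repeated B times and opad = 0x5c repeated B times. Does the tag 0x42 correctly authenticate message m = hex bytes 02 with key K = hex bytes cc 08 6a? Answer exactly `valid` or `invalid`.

valid

Key hex bytes cc 08 6a is 3 bytes ≤ B = 4; zero-pad to 4 bytes: K' = cc 08 6a 00.
K' ⊕ ipad = fa 3e 5c 36; K' ⊕ opad = 90 54 36 5c.
Inner hash: sum = 250+62+92+54+2 = 460; mod 256 = 204 → cc.
Outer hash (recomputed tag): sum = 144+84+54+92+204 = 578; mod 256 = 66 → 42.
Recomputed tag = 42; claimed = 42 → match.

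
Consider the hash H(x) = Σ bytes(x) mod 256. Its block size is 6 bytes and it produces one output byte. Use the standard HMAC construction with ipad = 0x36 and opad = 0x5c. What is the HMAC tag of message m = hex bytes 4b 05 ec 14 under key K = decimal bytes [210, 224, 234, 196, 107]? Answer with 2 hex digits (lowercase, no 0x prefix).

96

Key decimal bytes [210, 224, 234, 196, 107] = d2 e0 ea c4 6b is 5 bytes ≤ B = 6; zero-pad to 6 bytes: K' = d2 e0 ea c4 6b 00.
K' ⊕ ipad = e4 d6 dc f2 5d 36.  K' ⊕ opad = 8e bc b6 98 37 5c.
Inner input = (K'⊕ipad) ∥ m = e4 d6 dc f2 5d 36 ∥ 4b 05 ec 14.
Inner hash: sum = 228+214+220+242+93+54+75+5+236+20 = 1387; mod 256 = 107 → 6b.
Outer input = (K'⊕opad) ∥ inner = 8e bc b6 98 37 5c ∥ 6b.
Outer hash (tag): sum = 142+188+182+152+55+92+107 = 918; mod 256 = 150 → 96.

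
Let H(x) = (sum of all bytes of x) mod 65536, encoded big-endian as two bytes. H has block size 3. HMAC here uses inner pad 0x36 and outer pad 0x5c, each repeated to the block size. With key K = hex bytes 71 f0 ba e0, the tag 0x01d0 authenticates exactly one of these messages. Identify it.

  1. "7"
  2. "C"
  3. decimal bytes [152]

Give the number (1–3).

Key hex bytes 71 f0 ba e0 is 4 bytes > B = 3, so hash it first: H(key) = 02 fb, then zero-pad to 3 bytes: K' = 02 fb 00.
K' ⊕ ipad = 34 cd 36; K' ⊕ opad = 5e a7 5c.
m1: inner = H(34 cd 36 37) = 01 6e; tag = H(5e a7 5c 01 6e) = 01d0 ← matches
m2: inner = H(34 cd 36 43) = 01 7a; tag = H(5e a7 5c 01 7a) = 01dc
m3: inner = H(34 cd 36 98) = 01 cf; tag = H(5e a7 5c 01 cf) = 0231

1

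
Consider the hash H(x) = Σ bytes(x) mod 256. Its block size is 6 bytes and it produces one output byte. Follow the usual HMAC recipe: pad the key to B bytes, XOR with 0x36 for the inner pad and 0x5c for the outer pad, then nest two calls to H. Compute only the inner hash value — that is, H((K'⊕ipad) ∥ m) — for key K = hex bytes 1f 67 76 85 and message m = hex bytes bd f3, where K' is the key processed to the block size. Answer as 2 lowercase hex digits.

Key hex bytes 1f 67 76 85 is 4 bytes ≤ B = 6; zero-pad to 6 bytes: K' = 1f 67 76 85 00 00.
K' ⊕ ipad = 29 51 40 b3 36 36.
Inner input = 29 51 40 b3 36 36 ∥ bd f3.
Inner hash: sum = 41+81+64+179+54+54+189+243 = 905; mod 256 = 137 → 89.

89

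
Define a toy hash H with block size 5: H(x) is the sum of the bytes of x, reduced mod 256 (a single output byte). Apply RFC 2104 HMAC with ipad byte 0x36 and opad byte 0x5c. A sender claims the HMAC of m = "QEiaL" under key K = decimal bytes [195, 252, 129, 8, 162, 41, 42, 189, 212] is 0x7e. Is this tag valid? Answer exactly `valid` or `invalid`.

Key decimal bytes [195, 252, 129, 8, 162, 41, 42, 189, 212] = c3 fc 81 08 a2 29 2a bd d4 is 9 bytes > B = 5, so hash it first: H(key) = ce, then zero-pad to 5 bytes: K' = ce 00 00 00 00.
K' ⊕ ipad = f8 36 36 36 36; K' ⊕ opad = 92 5c 5c 5c 5c.
Inner hash: sum = 248+54+54+54+54+81+69+105+97+76 = 892; mod 256 = 124 → 7c.
Outer hash (recomputed tag): sum = 146+92+92+92+92+124 = 638; mod 256 = 126 → 7e.
Recomputed tag = 7e; claimed = 7e → match.

valid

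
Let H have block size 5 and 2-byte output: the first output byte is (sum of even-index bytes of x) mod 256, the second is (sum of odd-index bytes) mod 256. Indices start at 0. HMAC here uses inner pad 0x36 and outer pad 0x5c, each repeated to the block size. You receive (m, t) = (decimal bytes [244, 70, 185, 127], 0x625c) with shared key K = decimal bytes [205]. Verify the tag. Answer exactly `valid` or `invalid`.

Key decimal bytes [205] = cd is 1 byte ≤ B = 5; zero-pad to 5 bytes: K' = cd 00 00 00 00.
K' ⊕ ipad = fb 36 36 36 36; K' ⊕ opad = 91 5c 5c 5c 5c.
Inner hash: even-index sum = 556 mod 256 = 44; odd-index sum = 537 mod 256 = 25 → 2c 19.
Outer hash (recomputed tag): even-index sum = 354 mod 256 = 98; odd-index sum = 228 mod 256 = 228 → 62 e4.
Recomputed tag = 62e4; claimed = 625c → mismatch.

invalid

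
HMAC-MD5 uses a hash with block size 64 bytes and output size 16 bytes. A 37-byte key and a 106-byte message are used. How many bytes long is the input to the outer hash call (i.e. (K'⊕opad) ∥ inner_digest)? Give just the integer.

80

Key is 37 ≤ 64 bytes, zero-padded: |K'| = 64.
Outer input = (K'⊕opad) ∥ H(inner) → 64 + 16 = 80 bytes.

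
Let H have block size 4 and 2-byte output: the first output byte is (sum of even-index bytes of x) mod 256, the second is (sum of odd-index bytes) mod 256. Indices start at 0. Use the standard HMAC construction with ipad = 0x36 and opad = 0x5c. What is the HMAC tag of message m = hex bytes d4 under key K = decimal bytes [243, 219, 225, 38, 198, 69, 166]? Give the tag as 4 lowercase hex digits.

Key decimal bytes [243, 219, 225, 38, 198, 69, 166] = f3 db e1 26 c6 45 a6 is 7 bytes > B = 4, so hash it first: H(key) = 40 46, then zero-pad to 4 bytes: K' = 40 46 00 00.
K' ⊕ ipad = 76 70 36 36.  K' ⊕ opad = 1c 1a 5c 5c.
Inner input = (K'⊕ipad) ∥ m = 76 70 36 36 ∥ d4.
Inner hash: even-index sum = 384 mod 256 = 128; odd-index sum = 166 mod 256 = 166 → 80 a6.
Outer input = (K'⊕opad) ∥ inner = 1c 1a 5c 5c ∥ 80 a6.
Outer hash (tag): even-index sum = 248 mod 256 = 248; odd-index sum = 284 mod 256 = 28 → f8 1c.

f81c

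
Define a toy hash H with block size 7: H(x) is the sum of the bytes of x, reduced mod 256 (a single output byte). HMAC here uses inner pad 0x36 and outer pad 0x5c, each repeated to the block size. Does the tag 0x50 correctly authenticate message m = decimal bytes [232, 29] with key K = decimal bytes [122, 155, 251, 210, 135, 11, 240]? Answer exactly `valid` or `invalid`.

invalid

Key decimal bytes [122, 155, 251, 210, 135, 11, 240] = 7a 9b fb d2 87 0b f0 is exactly B = 7 bytes: K' = 7a 9b fb d2 87 0b f0.
K' ⊕ ipad = 4c ad cd e4 b1 3d c6; K' ⊕ opad = 26 c7 a7 8e db 57 ac.
Inner hash: sum = 76+173+205+228+177+61+198+232+29 = 1379; mod 256 = 99 → 63.
Outer hash (recomputed tag): sum = 38+199+167+142+219+87+172+99 = 1123; mod 256 = 99 → 63.
Recomputed tag = 63; claimed = 50 → mismatch.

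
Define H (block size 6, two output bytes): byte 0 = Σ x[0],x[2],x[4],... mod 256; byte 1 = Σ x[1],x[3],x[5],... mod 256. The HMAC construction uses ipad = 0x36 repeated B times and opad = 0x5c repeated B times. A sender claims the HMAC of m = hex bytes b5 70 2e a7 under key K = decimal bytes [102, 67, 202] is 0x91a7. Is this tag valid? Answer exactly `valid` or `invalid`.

Key decimal bytes [102, 67, 202] = 66 43 ca is 3 bytes ≤ B = 6; zero-pad to 6 bytes: K' = 66 43 ca 00 00 00.
K' ⊕ ipad = 50 75 fc 36 36 36; K' ⊕ opad = 3a 1f 96 5c 5c 5c.
Inner hash: even-index sum = 613 mod 256 = 101; odd-index sum = 504 mod 256 = 248 → 65 f8.
Outer hash (recomputed tag): even-index sum = 401 mod 256 = 145; odd-index sum = 463 mod 256 = 207 → 91 cf.
Recomputed tag = 91cf; claimed = 91a7 → mismatch.

invalid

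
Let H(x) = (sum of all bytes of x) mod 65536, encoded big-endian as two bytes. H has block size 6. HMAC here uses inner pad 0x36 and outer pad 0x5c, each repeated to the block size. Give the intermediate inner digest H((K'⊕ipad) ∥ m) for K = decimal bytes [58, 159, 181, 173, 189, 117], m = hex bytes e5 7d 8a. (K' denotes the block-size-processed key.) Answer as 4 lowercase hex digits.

Key decimal bytes [58, 159, 181, 173, 189, 117] = 3a 9f b5 ad bd 75 is exactly B = 6 bytes: K' = 3a 9f b5 ad bd 75.
K' ⊕ ipad = 0c a9 83 9b 8b 43.
Inner input = 0c a9 83 9b 8b 43 ∥ e5 7d 8a.
Inner hash: sum = 12+169+131+155+139+67+229+125+138 = 1165 → 04 8d.

048d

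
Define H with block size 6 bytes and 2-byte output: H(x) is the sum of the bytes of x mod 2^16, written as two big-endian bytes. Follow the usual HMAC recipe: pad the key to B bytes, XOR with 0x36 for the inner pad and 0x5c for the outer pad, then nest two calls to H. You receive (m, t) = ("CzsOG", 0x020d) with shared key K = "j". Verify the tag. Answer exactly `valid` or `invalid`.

Key "j" = 6a is 1 byte ≤ B = 6; zero-pad to 6 bytes: K' = 6a 00 00 00 00 00.
K' ⊕ ipad = 5c 36 36 36 36 36; K' ⊕ opad = 36 5c 5c 5c 5c 5c.
Inner hash: sum = 92+54+54+54+54+54+67+122+115+79+71 = 816 → 03 30.
Outer hash (recomputed tag): sum = 54+92+92+92+92+92+3+48 = 565 → 02 35.
Recomputed tag = 0235; claimed = 020d → mismatch.

invalid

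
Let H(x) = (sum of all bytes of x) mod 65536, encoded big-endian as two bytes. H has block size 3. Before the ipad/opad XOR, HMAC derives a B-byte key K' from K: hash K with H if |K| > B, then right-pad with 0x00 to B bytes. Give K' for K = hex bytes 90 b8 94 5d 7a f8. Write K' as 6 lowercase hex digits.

|K| = 6 > B = 3, so first hash the key.
H(K): sum = 144+184+148+93+122+248 = 939 → 03 ab.
Zero-pad H(K) = 03 ab to 3 bytes: K' = 03 ab 00.

03ab00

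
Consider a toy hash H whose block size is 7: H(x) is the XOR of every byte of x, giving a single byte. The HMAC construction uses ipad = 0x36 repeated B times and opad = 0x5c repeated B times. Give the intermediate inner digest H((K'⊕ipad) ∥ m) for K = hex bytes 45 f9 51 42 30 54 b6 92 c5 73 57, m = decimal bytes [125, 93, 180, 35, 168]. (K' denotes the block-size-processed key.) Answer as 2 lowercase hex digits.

27

Key hex bytes 45 f9 51 42 30 54 b6 92 c5 73 57 is 11 bytes > B = 7, so hash it first: H(key) = 0e, then zero-pad to 7 bytes: K' = 0e 00 00 00 00 00 00.
K' ⊕ ipad = 38 36 36 36 36 36 36.
Inner input = 38 36 36 36 36 36 36 ∥ 7d 5d b4 23 a8.
Inner hash: XOR 38⊕36⊕36⊕36⊕36⊕36⊕36⊕7d⊕5d⊕b4⊕23⊕a8 = 27.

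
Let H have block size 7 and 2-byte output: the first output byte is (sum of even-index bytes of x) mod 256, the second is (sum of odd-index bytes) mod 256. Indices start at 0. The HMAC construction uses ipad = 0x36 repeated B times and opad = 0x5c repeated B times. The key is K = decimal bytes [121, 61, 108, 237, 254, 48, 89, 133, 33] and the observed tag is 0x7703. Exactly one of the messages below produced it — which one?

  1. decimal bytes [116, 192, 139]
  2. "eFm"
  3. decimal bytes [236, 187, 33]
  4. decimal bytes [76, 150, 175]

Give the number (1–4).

3

Key decimal bytes [121, 61, 108, 237, 254, 48, 89, 133, 33] = 79 3d 6c ed fe 30 59 85 21 is 9 bytes > B = 7, so hash it first: H(key) = 5d df, then zero-pad to 7 bytes: K' = 5d df 00 00 00 00 00.
K' ⊕ ipad = 6b e9 36 36 36 36 36; K' ⊕ opad = 01 83 5c 5c 5c 5c 5c.
m1: inner = H(6b e9 36 36 36 36 36 74 c0 8b) = cd 54; tag = H(01 83 5c 5c 5c 5c 5c cd 54) = 6908
m2: inner = H(6b e9 36 36 36 36 36 65 46 6d) = 53 27; tag = H(01 83 5c 5c 5c 5c 5c 53 27) = 3c8e
m3: inner = H(6b e9 36 36 36 36 36 ec bb 21) = c8 62; tag = H(01 83 5c 5c 5c 5c 5c c8 62) = 7703 ← matches
m4: inner = H(6b e9 36 36 36 36 36 4c 96 af) = a3 50; tag = H(01 83 5c 5c 5c 5c 5c a3 50) = 65de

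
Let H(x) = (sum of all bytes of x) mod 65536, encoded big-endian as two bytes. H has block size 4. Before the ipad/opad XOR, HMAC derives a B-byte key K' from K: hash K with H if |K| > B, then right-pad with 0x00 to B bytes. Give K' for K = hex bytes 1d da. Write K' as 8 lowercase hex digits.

Key hex bytes 1d da is 2 bytes ≤ B = 4; zero-pad to 4 bytes: K' = 1d da 00 00.

1dda0000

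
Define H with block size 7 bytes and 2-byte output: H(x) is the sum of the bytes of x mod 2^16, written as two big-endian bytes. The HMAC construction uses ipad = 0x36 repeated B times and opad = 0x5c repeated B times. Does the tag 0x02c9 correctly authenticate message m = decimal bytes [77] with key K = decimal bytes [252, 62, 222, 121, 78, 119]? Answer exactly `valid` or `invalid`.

invalid

Key decimal bytes [252, 62, 222, 121, 78, 119] = fc 3e de 79 4e 77 is 6 bytes ≤ B = 7; zero-pad to 7 bytes: K' = fc 3e de 79 4e 77 00.
K' ⊕ ipad = ca 08 e8 4f 78 41 36; K' ⊕ opad = a0 62 82 25 12 2b 5c.
Inner hash: sum = 202+8+232+79+120+65+54+77 = 837 → 03 45.
Outer hash (recomputed tag): sum = 160+98+130+37+18+43+92+3+69 = 650 → 02 8a.
Recomputed tag = 028a; claimed = 02c9 → mismatch.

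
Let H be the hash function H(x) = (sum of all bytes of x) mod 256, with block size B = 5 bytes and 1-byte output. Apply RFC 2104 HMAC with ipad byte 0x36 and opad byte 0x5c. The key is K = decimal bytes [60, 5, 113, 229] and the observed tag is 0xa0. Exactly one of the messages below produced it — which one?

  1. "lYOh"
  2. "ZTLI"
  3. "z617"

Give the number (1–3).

Key decimal bytes [60, 5, 113, 229] = 3c 05 71 e5 is 4 bytes ≤ B = 5; zero-pad to 5 bytes: K' = 3c 05 71 e5 00.
K' ⊕ ipad = 0a 33 47 d3 36; K' ⊕ opad = 60 59 2d b9 5c.
m1: inner = H(0a 33 47 d3 36 6c 59 4f 68) = 09; tag = H(60 59 2d b9 5c 09) = 04
m2: inner = H(0a 33 47 d3 36 5a 54 4c 49) = d0; tag = H(60 59 2d b9 5c d0) = cb
m3: inner = H(0a 33 47 d3 36 7a 36 31 37) = a5; tag = H(60 59 2d b9 5c a5) = a0 ← matches

3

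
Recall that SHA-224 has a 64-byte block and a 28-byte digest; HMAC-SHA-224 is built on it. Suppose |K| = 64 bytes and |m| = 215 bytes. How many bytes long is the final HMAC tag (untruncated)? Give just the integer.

28

The tag is one SHA-224 digest: 28 bytes.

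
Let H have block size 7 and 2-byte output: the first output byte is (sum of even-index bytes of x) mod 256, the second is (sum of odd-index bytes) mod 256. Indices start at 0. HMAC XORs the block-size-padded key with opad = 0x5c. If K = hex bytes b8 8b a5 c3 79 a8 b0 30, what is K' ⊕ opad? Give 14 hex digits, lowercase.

da7a5c5c5c5c5c

Key hex bytes b8 8b a5 c3 79 a8 b0 30 is 8 bytes > B = 7, so hash it first: H(key) = 86 26, then zero-pad to 7 bytes: K' = 86 26 00 00 00 00 00.
XOR each byte with 0x5c: 86⊕5c=da, 26⊕5c=7a, 00⊕5c=5c, 00⊕5c=5c, 00⊕5c=5c, 00⊕5c=5c, 00⊕5c=5c.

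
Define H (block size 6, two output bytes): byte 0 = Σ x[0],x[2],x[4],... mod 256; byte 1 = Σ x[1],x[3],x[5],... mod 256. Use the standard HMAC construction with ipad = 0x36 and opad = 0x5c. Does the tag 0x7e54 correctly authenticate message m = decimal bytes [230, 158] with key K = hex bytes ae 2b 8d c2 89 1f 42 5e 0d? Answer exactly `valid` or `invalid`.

valid

Key hex bytes ae 2b 8d c2 89 1f 42 5e 0d is 9 bytes > B = 6, so hash it first: H(key) = 13 6a, then zero-pad to 6 bytes: K' = 13 6a 00 00 00 00.
K' ⊕ ipad = 25 5c 36 36 36 36; K' ⊕ opad = 4f 36 5c 5c 5c 5c.
Inner hash: even-index sum = 375 mod 256 = 119; odd-index sum = 358 mod 256 = 102 → 77 66.
Outer hash (recomputed tag): even-index sum = 382 mod 256 = 126; odd-index sum = 340 mod 256 = 84 → 7e 54.
Recomputed tag = 7e54; claimed = 7e54 → match.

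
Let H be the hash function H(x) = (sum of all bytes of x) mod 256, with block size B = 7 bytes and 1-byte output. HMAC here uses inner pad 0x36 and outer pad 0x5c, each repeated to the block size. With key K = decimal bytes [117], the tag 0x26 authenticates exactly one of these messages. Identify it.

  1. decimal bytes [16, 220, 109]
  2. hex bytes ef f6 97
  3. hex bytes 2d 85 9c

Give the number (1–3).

Key decimal bytes [117] = 75 is 1 byte ≤ B = 7; zero-pad to 7 bytes: K' = 75 00 00 00 00 00 00.
K' ⊕ ipad = 43 36 36 36 36 36 36; K' ⊕ opad = 29 5c 5c 5c 5c 5c 5c.
m1: inner = H(43 36 36 36 36 36 36 10 dc 6d) = e0; tag = H(29 5c 5c 5c 5c 5c 5c e0) = 31
m2: inner = H(43 36 36 36 36 36 36 ef f6 97) = 03; tag = H(29 5c 5c 5c 5c 5c 5c 03) = 54
m3: inner = H(43 36 36 36 36 36 36 2d 85 9c) = d5; tag = H(29 5c 5c 5c 5c 5c 5c d5) = 26 ← matches

3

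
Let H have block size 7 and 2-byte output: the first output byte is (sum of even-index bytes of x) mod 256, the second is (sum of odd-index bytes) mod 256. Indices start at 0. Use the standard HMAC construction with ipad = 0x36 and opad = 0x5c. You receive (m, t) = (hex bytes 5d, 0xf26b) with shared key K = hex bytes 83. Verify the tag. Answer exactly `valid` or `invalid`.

valid

Key hex bytes 83 is 1 byte ≤ B = 7; zero-pad to 7 bytes: K' = 83 00 00 00 00 00 00.
K' ⊕ ipad = b5 36 36 36 36 36 36; K' ⊕ opad = df 5c 5c 5c 5c 5c 5c.
Inner hash: even-index sum = 343 mod 256 = 87; odd-index sum = 255 mod 256 = 255 → 57 ff.
Outer hash (recomputed tag): even-index sum = 754 mod 256 = 242; odd-index sum = 363 mod 256 = 107 → f2 6b.
Recomputed tag = f26b; claimed = f26b → match.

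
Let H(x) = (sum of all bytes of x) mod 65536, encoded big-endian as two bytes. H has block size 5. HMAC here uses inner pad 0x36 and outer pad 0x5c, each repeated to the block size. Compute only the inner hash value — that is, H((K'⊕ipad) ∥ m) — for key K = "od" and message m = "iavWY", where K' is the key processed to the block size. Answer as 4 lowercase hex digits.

Key "od" = 6f 64 is 2 bytes ≤ B = 5; zero-pad to 5 bytes: K' = 6f 64 00 00 00.
K' ⊕ ipad = 59 52 36 36 36.
Inner input = 59 52 36 36 36 ∥ 69 61 76 57 59.
Inner hash: sum = 89+82+54+54+54+105+97+118+87+89 = 829 → 03 3d.

033d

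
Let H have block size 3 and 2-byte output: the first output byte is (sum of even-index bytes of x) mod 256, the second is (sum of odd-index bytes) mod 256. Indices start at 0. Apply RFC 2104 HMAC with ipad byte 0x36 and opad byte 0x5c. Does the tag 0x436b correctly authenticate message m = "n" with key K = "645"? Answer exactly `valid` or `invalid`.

Key "645" = 36 34 35 is exactly B = 3 bytes: K' = 36 34 35.
K' ⊕ ipad = 00 02 03; K' ⊕ opad = 6a 68 69.
Inner hash: even-index sum = 3 mod 256 = 3; odd-index sum = 112 mod 256 = 112 → 03 70.
Outer hash (recomputed tag): even-index sum = 323 mod 256 = 67; odd-index sum = 107 mod 256 = 107 → 43 6b.
Recomputed tag = 436b; claimed = 436b → match.

valid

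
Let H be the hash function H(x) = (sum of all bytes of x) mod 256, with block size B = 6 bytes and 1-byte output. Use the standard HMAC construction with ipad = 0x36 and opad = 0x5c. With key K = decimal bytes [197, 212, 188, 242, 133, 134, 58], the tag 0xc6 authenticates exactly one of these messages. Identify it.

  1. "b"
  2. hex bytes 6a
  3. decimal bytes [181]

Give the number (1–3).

1

Key decimal bytes [197, 212, 188, 242, 133, 134, 58] = c5 d4 bc f2 85 86 3a is 7 bytes > B = 6, so hash it first: H(key) = 8c, then zero-pad to 6 bytes: K' = 8c 00 00 00 00 00.
K' ⊕ ipad = ba 36 36 36 36 36; K' ⊕ opad = d0 5c 5c 5c 5c 5c.
m1: inner = H(ba 36 36 36 36 36 62) = 2a; tag = H(d0 5c 5c 5c 5c 5c 2a) = c6 ← matches
m2: inner = H(ba 36 36 36 36 36 6a) = 32; tag = H(d0 5c 5c 5c 5c 5c 32) = ce
m3: inner = H(ba 36 36 36 36 36 b5) = 7d; tag = H(d0 5c 5c 5c 5c 5c 7d) = 19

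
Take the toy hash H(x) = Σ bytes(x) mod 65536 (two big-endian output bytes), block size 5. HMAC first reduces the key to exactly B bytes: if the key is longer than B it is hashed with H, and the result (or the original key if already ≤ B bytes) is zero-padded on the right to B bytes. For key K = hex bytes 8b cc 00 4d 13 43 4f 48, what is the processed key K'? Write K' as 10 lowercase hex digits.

0291000000

|K| = 8 > B = 5, so first hash the key.
H(K): sum = 139+204+0+77+19+67+79+72 = 657 → 02 91.
Zero-pad H(K) = 02 91 to 5 bytes: K' = 02 91 00 00 00.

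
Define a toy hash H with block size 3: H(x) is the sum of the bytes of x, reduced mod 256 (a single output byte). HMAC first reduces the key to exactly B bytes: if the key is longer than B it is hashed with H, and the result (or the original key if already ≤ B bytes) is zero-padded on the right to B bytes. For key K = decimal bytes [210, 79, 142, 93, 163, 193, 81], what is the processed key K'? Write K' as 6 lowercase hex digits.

|K| = 7 > B = 3, so first hash the key.
H(K): sum = 210+79+142+93+163+193+81 = 961; mod 256 = 193 → c1.
Zero-pad H(K) = c1 to 3 bytes: K' = c1 00 00.

c10000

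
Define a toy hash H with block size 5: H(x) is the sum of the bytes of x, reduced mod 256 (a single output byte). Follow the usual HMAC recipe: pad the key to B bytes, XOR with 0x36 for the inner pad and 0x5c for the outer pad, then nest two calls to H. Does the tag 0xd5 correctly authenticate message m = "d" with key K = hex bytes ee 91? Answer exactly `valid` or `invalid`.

invalid

Key hex bytes ee 91 is 2 bytes ≤ B = 5; zero-pad to 5 bytes: K' = ee 91 00 00 00.
K' ⊕ ipad = d8 a7 36 36 36; K' ⊕ opad = b2 cd 5c 5c 5c.
Inner hash: sum = 216+167+54+54+54+100 = 645; mod 256 = 133 → 85.
Outer hash (recomputed tag): sum = 178+205+92+92+92+133 = 792; mod 256 = 24 → 18.
Recomputed tag = 18; claimed = d5 → mismatch.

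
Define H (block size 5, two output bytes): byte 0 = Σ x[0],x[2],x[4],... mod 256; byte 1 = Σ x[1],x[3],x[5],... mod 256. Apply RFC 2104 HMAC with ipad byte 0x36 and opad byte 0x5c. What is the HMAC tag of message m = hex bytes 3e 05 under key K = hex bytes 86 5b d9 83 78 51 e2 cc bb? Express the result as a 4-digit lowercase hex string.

Key hex bytes 86 5b d9 83 78 51 e2 cc bb is 9 bytes > B = 5, so hash it first: H(key) = 74 fb, then zero-pad to 5 bytes: K' = 74 fb 00 00 00.
K' ⊕ ipad = 42 cd 36 36 36.  K' ⊕ opad = 28 a7 5c 5c 5c.
Inner input = (K'⊕ipad) ∥ m = 42 cd 36 36 36 ∥ 3e 05.
Inner hash: even-index sum = 179 mod 256 = 179; odd-index sum = 321 mod 256 = 65 → b3 41.
Outer input = (K'⊕opad) ∥ inner = 28 a7 5c 5c 5c ∥ b3 41.
Outer hash (tag): even-index sum = 289 mod 256 = 33; odd-index sum = 438 mod 256 = 182 → 21 b6.

21b6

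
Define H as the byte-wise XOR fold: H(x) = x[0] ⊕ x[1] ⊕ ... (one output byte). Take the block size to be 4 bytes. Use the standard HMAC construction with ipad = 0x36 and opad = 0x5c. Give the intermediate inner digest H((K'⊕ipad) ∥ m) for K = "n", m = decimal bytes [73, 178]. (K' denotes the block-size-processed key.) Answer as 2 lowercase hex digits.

95

Key "n" = 6e is 1 byte ≤ B = 4; zero-pad to 4 bytes: K' = 6e 00 00 00.
K' ⊕ ipad = 58 36 36 36.
Inner input = 58 36 36 36 ∥ 49 b2.
Inner hash: XOR 58⊕36⊕36⊕36⊕49⊕b2 = 95.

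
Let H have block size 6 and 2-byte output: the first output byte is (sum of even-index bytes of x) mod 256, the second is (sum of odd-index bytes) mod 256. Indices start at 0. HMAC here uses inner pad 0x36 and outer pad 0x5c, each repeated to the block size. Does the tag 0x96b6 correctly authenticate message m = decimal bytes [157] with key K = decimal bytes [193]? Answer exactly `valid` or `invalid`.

invalid

Key decimal bytes [193] = c1 is 1 byte ≤ B = 6; zero-pad to 6 bytes: K' = c1 00 00 00 00 00.
K' ⊕ ipad = f7 36 36 36 36 36; K' ⊕ opad = 9d 5c 5c 5c 5c 5c.
Inner hash: even-index sum = 512 mod 256 = 0; odd-index sum = 162 mod 256 = 162 → 00 a2.
Outer hash (recomputed tag): even-index sum = 341 mod 256 = 85; odd-index sum = 438 mod 256 = 182 → 55 b6.
Recomputed tag = 55b6; claimed = 96b6 → mismatch.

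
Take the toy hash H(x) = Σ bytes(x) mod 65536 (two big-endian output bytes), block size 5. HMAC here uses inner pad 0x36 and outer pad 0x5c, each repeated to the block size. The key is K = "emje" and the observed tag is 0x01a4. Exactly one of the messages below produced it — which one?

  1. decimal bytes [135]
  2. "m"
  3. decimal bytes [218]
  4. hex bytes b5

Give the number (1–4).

Key "emje" = 65 6d 6a 65 is 4 bytes ≤ B = 5; zero-pad to 5 bytes: K' = 65 6d 6a 65 00.
K' ⊕ ipad = 53 5b 5c 53 36; K' ⊕ opad = 39 31 36 39 5c.
m1: inner = H(53 5b 5c 53 36 87) = 02 1a; tag = H(39 31 36 39 5c 02 1a) = 0151
m2: inner = H(53 5b 5c 53 36 6d) = 02 00; tag = H(39 31 36 39 5c 02 00) = 0137
m3: inner = H(53 5b 5c 53 36 da) = 02 6d; tag = H(39 31 36 39 5c 02 6d) = 01a4 ← matches
m4: inner = H(53 5b 5c 53 36 b5) = 02 48; tag = H(39 31 36 39 5c 02 48) = 017f

3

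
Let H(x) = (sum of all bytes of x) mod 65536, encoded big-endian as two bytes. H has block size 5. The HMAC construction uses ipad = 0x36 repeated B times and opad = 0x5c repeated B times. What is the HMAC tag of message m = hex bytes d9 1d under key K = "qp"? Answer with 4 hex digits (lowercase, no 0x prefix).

Key "qp" = 71 70 is 2 bytes ≤ B = 5; zero-pad to 5 bytes: K' = 71 70 00 00 00.
K' ⊕ ipad = 47 46 36 36 36.  K' ⊕ opad = 2d 2c 5c 5c 5c.
Inner input = (K'⊕ipad) ∥ m = 47 46 36 36 36 ∥ d9 1d.
Inner hash: sum = 71+70+54+54+54+217+29 = 549 → 02 25.
Outer input = (K'⊕opad) ∥ inner = 2d 2c 5c 5c 5c ∥ 02 25.
Outer hash (tag): sum = 45+44+92+92+92+2+37 = 404 → 01 94.

0194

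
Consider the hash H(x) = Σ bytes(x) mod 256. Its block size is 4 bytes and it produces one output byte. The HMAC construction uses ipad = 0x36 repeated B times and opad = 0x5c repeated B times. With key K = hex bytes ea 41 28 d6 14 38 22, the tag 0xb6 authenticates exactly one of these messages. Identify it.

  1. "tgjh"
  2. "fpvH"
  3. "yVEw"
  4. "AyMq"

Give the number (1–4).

2

Key hex bytes ea 41 28 d6 14 38 22 is 7 bytes > B = 4, so hash it first: H(key) = 97, then zero-pad to 4 bytes: K' = 97 00 00 00.
K' ⊕ ipad = a1 36 36 36; K' ⊕ opad = cb 5c 5c 5c.
m1: inner = H(a1 36 36 36 74 67 6a 68) = f0; tag = H(cb 5c 5c 5c f0) = cf
m2: inner = H(a1 36 36 36 66 70 76 48) = d7; tag = H(cb 5c 5c 5c d7) = b6 ← matches
m3: inner = H(a1 36 36 36 79 56 45 77) = ce; tag = H(cb 5c 5c 5c ce) = ad
m4: inner = H(a1 36 36 36 41 79 4d 71) = bb; tag = H(cb 5c 5c 5c bb) = 9a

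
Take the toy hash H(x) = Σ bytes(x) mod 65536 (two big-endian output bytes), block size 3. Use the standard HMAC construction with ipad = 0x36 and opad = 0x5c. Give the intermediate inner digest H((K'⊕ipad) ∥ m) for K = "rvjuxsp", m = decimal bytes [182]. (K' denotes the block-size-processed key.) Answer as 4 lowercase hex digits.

0135

Key "rvjuxsp" = 72 76 6a 75 78 73 70 is 7 bytes > B = 3, so hash it first: H(key) = 03 22, then zero-pad to 3 bytes: K' = 03 22 00.
K' ⊕ ipad = 35 14 36.
Inner input = 35 14 36 ∥ b6.
Inner hash: sum = 53+20+54+182 = 309 → 01 35.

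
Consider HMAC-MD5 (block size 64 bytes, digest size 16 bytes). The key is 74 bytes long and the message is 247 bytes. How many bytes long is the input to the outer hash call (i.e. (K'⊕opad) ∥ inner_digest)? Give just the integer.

Key is 74 > 64 bytes, so it is hashed to 16 bytes then zero-padded to 64: |K'| = 64.
Outer input = (K'⊕opad) ∥ H(inner) → 64 + 16 = 80 bytes.

80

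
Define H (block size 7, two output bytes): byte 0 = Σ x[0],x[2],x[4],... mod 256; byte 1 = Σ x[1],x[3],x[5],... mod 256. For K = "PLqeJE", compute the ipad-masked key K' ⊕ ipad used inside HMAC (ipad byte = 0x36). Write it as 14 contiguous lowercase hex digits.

667a47537c7336

Key "PLqeJE" = 50 4c 71 65 4a 45 is 6 bytes ≤ B = 7; zero-pad to 7 bytes: K' = 50 4c 71 65 4a 45 00.
XOR each byte with 0x36: 50⊕36=66, 4c⊕36=7a, 71⊕36=47, 65⊕36=53, 4a⊕36=7c, 45⊕36=73, 00⊕36=36.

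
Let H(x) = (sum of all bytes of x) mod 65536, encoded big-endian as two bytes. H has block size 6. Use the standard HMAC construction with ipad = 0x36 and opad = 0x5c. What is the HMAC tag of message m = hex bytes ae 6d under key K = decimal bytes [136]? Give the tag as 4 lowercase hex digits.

0389

Key decimal bytes [136] = 88 is 1 byte ≤ B = 6; zero-pad to 6 bytes: K' = 88 00 00 00 00 00.
K' ⊕ ipad = be 36 36 36 36 36.  K' ⊕ opad = d4 5c 5c 5c 5c 5c.
Inner input = (K'⊕ipad) ∥ m = be 36 36 36 36 36 ∥ ae 6d.
Inner hash: sum = 190+54+54+54+54+54+174+109 = 743 → 02 e7.
Outer input = (K'⊕opad) ∥ inner = d4 5c 5c 5c 5c 5c ∥ 02 e7.
Outer hash (tag): sum = 212+92+92+92+92+92+2+231 = 905 → 03 89.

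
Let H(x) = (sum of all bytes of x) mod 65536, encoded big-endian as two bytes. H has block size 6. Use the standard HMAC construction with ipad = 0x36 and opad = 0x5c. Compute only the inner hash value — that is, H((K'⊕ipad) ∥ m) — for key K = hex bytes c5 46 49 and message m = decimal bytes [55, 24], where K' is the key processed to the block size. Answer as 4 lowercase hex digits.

Key hex bytes c5 46 49 is 3 bytes ≤ B = 6; zero-pad to 6 bytes: K' = c5 46 49 00 00 00.
K' ⊕ ipad = f3 70 7f 36 36 36.
Inner input = f3 70 7f 36 36 36 ∥ 37 18.
Inner hash: sum = 243+112+127+54+54+54+55+24 = 723 → 02 d3.

02d3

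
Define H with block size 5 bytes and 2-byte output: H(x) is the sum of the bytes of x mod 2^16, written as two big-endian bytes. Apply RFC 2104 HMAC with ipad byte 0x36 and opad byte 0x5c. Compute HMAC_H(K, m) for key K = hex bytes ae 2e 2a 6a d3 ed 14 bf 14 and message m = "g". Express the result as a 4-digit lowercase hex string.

0214

Key hex bytes ae 2e 2a 6a d3 ed 14 bf 14 is 9 bytes > B = 5, so hash it first: H(key) = 04 17, then zero-pad to 5 bytes: K' = 04 17 00 00 00.
K' ⊕ ipad = 32 21 36 36 36.  K' ⊕ opad = 58 4b 5c 5c 5c.
Inner input = (K'⊕ipad) ∥ m = 32 21 36 36 36 ∥ 67.
Inner hash: sum = 50+33+54+54+54+103 = 348 → 01 5c.
Outer input = (K'⊕opad) ∥ inner = 58 4b 5c 5c 5c ∥ 01 5c.
Outer hash (tag): sum = 88+75+92+92+92+1+92 = 532 → 02 14.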